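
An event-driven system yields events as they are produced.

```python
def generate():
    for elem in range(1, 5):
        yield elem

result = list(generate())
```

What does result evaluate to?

Step 1: The generator yields each value from range(1, 5).
Step 2: list() consumes all yields: [1, 2, 3, 4].
Therefore result = [1, 2, 3, 4].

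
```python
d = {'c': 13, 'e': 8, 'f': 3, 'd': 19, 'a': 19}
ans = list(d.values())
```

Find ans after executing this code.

Step 1: d.values() returns the dictionary values in insertion order.
Therefore ans = [13, 8, 3, 19, 19].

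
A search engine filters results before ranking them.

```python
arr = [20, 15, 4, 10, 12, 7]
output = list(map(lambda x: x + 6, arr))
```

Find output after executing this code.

Step 1: Apply lambda x: x + 6 to each element:
  20 -> 26
  15 -> 21
  4 -> 10
  10 -> 16
  12 -> 18
  7 -> 13
Therefore output = [26, 21, 10, 16, 18, 13].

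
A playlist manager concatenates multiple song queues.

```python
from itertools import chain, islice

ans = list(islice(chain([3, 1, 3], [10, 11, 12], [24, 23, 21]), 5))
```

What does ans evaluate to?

Step 1: chain([3, 1, 3], [10, 11, 12], [24, 23, 21]) = [3, 1, 3, 10, 11, 12, 24, 23, 21].
Step 2: islice takes first 5 elements: [3, 1, 3, 10, 11].
Therefore ans = [3, 1, 3, 10, 11].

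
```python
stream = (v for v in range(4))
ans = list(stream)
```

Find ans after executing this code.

Step 1: Generator expression iterates range(4): [0, 1, 2, 3].
Step 2: list() collects all values.
Therefore ans = [0, 1, 2, 3].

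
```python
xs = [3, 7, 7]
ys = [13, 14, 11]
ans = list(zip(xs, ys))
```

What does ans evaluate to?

Step 1: zip pairs elements at same index:
  Index 0: (3, 13)
  Index 1: (7, 14)
  Index 2: (7, 11)
Therefore ans = [(3, 13), (7, 14), (7, 11)].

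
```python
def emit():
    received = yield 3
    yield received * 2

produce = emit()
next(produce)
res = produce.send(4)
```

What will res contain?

Step 1: next(produce) advances to first yield, producing 3.
Step 2: send(4) resumes, received = 4.
Step 3: yield received * 2 = 4 * 2 = 8.
Therefore res = 8.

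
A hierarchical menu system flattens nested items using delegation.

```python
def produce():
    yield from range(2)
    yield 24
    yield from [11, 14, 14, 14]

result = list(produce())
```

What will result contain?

Step 1: Trace yields in order:
  yield 0
  yield 1
  yield 24
  yield 11
  yield 14
  yield 14
  yield 14
Therefore result = [0, 1, 24, 11, 14, 14, 14].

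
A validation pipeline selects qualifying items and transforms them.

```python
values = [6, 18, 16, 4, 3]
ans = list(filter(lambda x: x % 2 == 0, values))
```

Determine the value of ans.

Step 1: Filter elements divisible by 2:
  6 % 2 = 0: kept
  18 % 2 = 0: kept
  16 % 2 = 0: kept
  4 % 2 = 0: kept
  3 % 2 = 1: removed
Therefore ans = [6, 18, 16, 4].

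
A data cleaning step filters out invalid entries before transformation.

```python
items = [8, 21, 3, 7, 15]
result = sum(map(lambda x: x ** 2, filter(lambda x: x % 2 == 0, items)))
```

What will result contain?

Step 1: Filter even numbers from [8, 21, 3, 7, 15]: [8]
Step 2: Square each: [64]
Step 3: Sum = 64.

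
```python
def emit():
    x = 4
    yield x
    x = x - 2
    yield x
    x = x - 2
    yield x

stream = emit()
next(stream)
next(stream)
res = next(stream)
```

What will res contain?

Step 1: Trace through generator execution:
  Yield 1: x starts at 4, yield 4
  Yield 2: x = 4 - 2 = 2, yield 2
  Yield 3: x = 2 - 2 = 0, yield 0
Step 2: First next() gets 4, second next() gets the second value, third next() yields 0.
Therefore res = 0.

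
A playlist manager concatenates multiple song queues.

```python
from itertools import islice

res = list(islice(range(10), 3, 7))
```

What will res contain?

Step 1: islice(range(10), 3, 7) takes elements at indices [3, 7).
Step 2: Elements: [3, 4, 5, 6].
Therefore res = [3, 4, 5, 6].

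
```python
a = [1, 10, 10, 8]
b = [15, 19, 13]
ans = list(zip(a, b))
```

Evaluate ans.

Step 1: zip stops at shortest (len(a)=4, len(b)=3):
  Index 0: (1, 15)
  Index 1: (10, 19)
  Index 2: (10, 13)
Step 2: Last element of a (8) has no pair, dropped.
Therefore ans = [(1, 15), (10, 19), (10, 13)].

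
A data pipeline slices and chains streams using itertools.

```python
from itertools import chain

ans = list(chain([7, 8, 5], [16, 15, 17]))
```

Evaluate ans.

Step 1: chain() concatenates iterables: [7, 8, 5] + [16, 15, 17].
Therefore ans = [7, 8, 5, 16, 15, 17].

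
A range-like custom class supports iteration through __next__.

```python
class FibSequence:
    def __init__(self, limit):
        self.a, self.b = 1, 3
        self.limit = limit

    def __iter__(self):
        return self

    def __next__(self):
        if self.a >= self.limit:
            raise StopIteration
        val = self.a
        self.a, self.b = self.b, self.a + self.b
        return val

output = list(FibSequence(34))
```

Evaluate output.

Step 1: Fibonacci-like sequence (a=1, b=3) until >= 34:
  Yield 1, then a,b = 3,4
  Yield 3, then a,b = 4,7
  Yield 4, then a,b = 7,11
  Yield 7, then a,b = 11,18
  Yield 11, then a,b = 18,29
  Yield 18, then a,b = 29,47
  Yield 29, then a,b = 47,76
Step 2: 47 >= 34, stop.
Therefore output = [1, 3, 4, 7, 11, 18, 29].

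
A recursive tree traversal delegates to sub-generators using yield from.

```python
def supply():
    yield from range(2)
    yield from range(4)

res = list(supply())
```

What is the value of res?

Step 1: Trace yields in order:
  yield 0
  yield 1
  yield 0
  yield 1
  yield 2
  yield 3
Therefore res = [0, 1, 0, 1, 2, 3].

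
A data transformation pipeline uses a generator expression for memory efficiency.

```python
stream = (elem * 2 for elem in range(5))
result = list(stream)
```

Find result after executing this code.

Step 1: For each elem in range(5), compute elem*2:
  elem=0: 0*2 = 0
  elem=1: 1*2 = 2
  elem=2: 2*2 = 4
  elem=3: 3*2 = 6
  elem=4: 4*2 = 8
Therefore result = [0, 2, 4, 6, 8].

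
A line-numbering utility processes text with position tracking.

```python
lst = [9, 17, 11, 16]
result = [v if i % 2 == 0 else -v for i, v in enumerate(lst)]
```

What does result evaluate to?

Step 1: For each (i, v), keep v if i is even, negate if odd:
  i=0 (even): keep 9
  i=1 (odd): negate to -17
  i=2 (even): keep 11
  i=3 (odd): negate to -16
Therefore result = [9, -17, 11, -16].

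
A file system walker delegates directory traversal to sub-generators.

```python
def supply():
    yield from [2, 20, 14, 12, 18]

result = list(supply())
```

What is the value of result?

Step 1: yield from delegates to the iterable, yielding each element.
Step 2: Collected values: [2, 20, 14, 12, 18].
Therefore result = [2, 20, 14, 12, 18].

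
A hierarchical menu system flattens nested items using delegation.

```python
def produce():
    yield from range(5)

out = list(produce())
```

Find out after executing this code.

Step 1: yield from delegates to the iterable, yielding each element.
Step 2: Collected values: [0, 1, 2, 3, 4].
Therefore out = [0, 1, 2, 3, 4].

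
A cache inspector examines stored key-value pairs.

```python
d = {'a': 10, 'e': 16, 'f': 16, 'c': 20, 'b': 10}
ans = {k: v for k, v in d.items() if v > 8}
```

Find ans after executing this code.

Step 1: Filter items where value > 8:
  'a': 10 > 8: kept
  'e': 16 > 8: kept
  'f': 16 > 8: kept
  'c': 20 > 8: kept
  'b': 10 > 8: kept
Therefore ans = {'a': 10, 'e': 16, 'f': 16, 'c': 20, 'b': 10}.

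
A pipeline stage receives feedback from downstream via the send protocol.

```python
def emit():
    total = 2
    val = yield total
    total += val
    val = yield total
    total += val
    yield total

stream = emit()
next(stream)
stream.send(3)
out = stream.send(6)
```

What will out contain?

Step 1: next() -> yield total=2.
Step 2: send(3) -> val=3, total = 2+3 = 5, yield 5.
Step 3: send(6) -> val=6, total = 5+6 = 11, yield 11.
Therefore out = 11.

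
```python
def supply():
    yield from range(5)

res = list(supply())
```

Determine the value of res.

Step 1: yield from delegates to the iterable, yielding each element.
Step 2: Collected values: [0, 1, 2, 3, 4].
Therefore res = [0, 1, 2, 3, 4].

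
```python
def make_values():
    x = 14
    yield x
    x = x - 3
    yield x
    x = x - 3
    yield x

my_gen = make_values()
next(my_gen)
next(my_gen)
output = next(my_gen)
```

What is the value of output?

Step 1: Trace through generator execution:
  Yield 1: x starts at 14, yield 14
  Yield 2: x = 14 - 3 = 11, yield 11
  Yield 3: x = 11 - 3 = 8, yield 8
Step 2: First next() gets 14, second next() gets the second value, third next() yields 8.
Therefore output = 8.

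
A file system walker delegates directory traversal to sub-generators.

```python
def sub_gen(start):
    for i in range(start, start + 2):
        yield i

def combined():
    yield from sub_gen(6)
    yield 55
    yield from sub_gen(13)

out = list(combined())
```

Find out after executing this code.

Step 1: combined() delegates to sub_gen(6):
  yield 6
  yield 7
Step 2: yield 55
Step 3: Delegates to sub_gen(13):
  yield 13
  yield 14
Therefore out = [6, 7, 55, 13, 14].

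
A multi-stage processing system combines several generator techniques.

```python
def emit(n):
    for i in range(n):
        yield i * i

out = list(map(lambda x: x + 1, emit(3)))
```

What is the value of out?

Step 1: emit(3) yields squares: [0, 1, 4].
Step 2: map adds 1 to each: [1, 2, 5].
Therefore out = [1, 2, 5].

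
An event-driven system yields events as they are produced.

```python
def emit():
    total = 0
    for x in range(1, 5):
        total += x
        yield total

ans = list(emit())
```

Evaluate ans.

Step 1: Generator accumulates running sum:
  x=1: total = 1, yield 1
  x=2: total = 3, yield 3
  x=3: total = 6, yield 6
  x=4: total = 10, yield 10
Therefore ans = [1, 3, 6, 10].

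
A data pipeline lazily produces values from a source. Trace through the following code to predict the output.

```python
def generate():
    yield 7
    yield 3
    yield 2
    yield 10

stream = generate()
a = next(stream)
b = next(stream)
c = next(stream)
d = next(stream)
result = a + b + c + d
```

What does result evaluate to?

Step 1: Create generator and consume all values:
  a = next(stream) = 7
  b = next(stream) = 3
  c = next(stream) = 2
  d = next(stream) = 10
Step 2: result = 7 + 3 + 2 + 10 = 22.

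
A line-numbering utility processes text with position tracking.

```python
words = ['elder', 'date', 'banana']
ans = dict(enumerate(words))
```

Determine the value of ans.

Step 1: enumerate pairs indices with words:
  0 -> 'elder'
  1 -> 'date'
  2 -> 'banana'
Therefore ans = {0: 'elder', 1: 'date', 2: 'banana'}.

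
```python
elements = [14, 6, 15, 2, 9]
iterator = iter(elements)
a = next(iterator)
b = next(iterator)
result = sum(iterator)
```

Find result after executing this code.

Step 1: Create iterator over [14, 6, 15, 2, 9].
Step 2: a = next() = 14, b = next() = 6.
Step 3: sum() of remaining [15, 2, 9] = 26.
Therefore result = 26.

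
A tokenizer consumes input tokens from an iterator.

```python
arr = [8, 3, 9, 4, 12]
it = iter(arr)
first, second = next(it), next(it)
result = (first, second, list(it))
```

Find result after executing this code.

Step 1: Create iterator over [8, 3, 9, 4, 12].
Step 2: first = 8, second = 3.
Step 3: Remaining elements: [9, 4, 12].
Therefore result = (8, 3, [9, 4, 12]).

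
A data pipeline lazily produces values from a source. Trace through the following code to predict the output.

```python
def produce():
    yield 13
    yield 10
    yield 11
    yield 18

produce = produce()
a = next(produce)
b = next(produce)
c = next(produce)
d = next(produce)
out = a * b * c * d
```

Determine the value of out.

Step 1: Create generator and consume all values:
  a = next(produce) = 13
  b = next(produce) = 10
  c = next(produce) = 11
  d = next(produce) = 18
Step 2: out = 13 * 10 * 11 * 18 = 25740.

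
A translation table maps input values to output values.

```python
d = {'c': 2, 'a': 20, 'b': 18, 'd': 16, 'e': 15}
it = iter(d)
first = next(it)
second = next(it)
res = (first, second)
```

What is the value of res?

Step 1: iter(d) iterates over keys: ['c', 'a', 'b', 'd', 'e'].
Step 2: first = next(it) = 'c', second = next(it) = 'a'.
Therefore res = ('c', 'a').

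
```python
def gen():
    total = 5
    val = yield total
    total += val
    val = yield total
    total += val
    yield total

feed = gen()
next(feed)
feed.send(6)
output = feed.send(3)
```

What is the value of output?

Step 1: next() -> yield total=5.
Step 2: send(6) -> val=6, total = 5+6 = 11, yield 11.
Step 3: send(3) -> val=3, total = 11+3 = 14, yield 14.
Therefore output = 14.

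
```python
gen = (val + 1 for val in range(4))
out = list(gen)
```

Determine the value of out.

Step 1: For each val in range(4), compute val+1:
  val=0: 0+1 = 1
  val=1: 1+1 = 2
  val=2: 2+1 = 3
  val=3: 3+1 = 4
Therefore out = [1, 2, 3, 4].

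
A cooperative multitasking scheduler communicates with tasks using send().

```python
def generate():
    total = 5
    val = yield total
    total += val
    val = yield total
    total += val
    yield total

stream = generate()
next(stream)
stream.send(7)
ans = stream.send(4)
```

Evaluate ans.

Step 1: next() -> yield total=5.
Step 2: send(7) -> val=7, total = 5+7 = 12, yield 12.
Step 3: send(4) -> val=4, total = 12+4 = 16, yield 16.
Therefore ans = 16.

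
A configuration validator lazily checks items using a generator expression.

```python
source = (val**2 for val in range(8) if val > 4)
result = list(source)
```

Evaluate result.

Step 1: For range(8), keep val > 4, then square:
  val=0: 0 <= 4, excluded
  val=1: 1 <= 4, excluded
  val=2: 2 <= 4, excluded
  val=3: 3 <= 4, excluded
  val=4: 4 <= 4, excluded
  val=5: 5 > 4, yield 5**2 = 25
  val=6: 6 > 4, yield 6**2 = 36
  val=7: 7 > 4, yield 7**2 = 49
Therefore result = [25, 36, 49].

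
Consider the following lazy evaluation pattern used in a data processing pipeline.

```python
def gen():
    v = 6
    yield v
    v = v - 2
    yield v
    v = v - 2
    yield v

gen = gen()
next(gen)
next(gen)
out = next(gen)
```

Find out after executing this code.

Step 1: Trace through generator execution:
  Yield 1: v starts at 6, yield 6
  Yield 2: v = 6 - 2 = 4, yield 4
  Yield 3: v = 4 - 2 = 2, yield 2
Step 2: First next() gets 6, second next() gets the second value, third next() yields 2.
Therefore out = 2.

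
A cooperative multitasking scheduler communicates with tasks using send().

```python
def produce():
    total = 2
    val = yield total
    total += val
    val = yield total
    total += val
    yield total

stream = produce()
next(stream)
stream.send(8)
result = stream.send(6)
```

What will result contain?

Step 1: next() -> yield total=2.
Step 2: send(8) -> val=8, total = 2+8 = 10, yield 10.
Step 3: send(6) -> val=6, total = 10+6 = 16, yield 16.
Therefore result = 16.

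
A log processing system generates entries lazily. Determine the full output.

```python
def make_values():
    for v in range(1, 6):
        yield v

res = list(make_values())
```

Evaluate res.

Step 1: The generator yields each value from range(1, 6).
Step 2: list() consumes all yields: [1, 2, 3, 4, 5].
Therefore res = [1, 2, 3, 4, 5].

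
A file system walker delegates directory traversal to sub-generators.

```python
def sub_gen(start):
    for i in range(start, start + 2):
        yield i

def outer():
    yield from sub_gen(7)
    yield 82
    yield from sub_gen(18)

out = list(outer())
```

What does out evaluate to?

Step 1: outer() delegates to sub_gen(7):
  yield 7
  yield 8
Step 2: yield 82
Step 3: Delegates to sub_gen(18):
  yield 18
  yield 19
Therefore out = [7, 8, 82, 18, 19].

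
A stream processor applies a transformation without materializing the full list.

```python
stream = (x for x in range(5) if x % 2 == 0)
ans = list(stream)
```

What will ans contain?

Step 1: Filter range(5) keeping only even values:
  x=0: even, included
  x=1: odd, excluded
  x=2: even, included
  x=3: odd, excluded
  x=4: even, included
Therefore ans = [0, 2, 4].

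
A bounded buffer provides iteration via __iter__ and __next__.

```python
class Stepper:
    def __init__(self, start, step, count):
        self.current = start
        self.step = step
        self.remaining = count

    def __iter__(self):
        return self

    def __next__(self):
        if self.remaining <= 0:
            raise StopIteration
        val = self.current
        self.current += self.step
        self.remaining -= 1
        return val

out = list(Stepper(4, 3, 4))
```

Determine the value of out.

Step 1: Stepper starts at 4, increments by 3, for 4 steps:
  Yield 4, then current += 3
  Yield 7, then current += 3
  Yield 10, then current += 3
  Yield 13, then current += 3
Therefore out = [4, 7, 10, 13].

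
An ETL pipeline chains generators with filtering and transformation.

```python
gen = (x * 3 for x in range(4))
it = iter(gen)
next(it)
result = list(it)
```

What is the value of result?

Step 1: Generator produces [0, 3, 6, 9].
Step 2: next(it) consumes first element (0).
Step 3: list(it) collects remaining: [3, 6, 9].
Therefore result = [3, 6, 9].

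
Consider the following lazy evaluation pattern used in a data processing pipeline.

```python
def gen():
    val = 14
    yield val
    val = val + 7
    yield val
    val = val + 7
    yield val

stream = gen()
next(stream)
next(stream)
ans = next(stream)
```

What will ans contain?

Step 1: Trace through generator execution:
  Yield 1: val starts at 14, yield 14
  Yield 2: val = 14 + 7 = 21, yield 21
  Yield 3: val = 21 + 7 = 28, yield 28
Step 2: First next() gets 14, second next() gets the second value, third next() yields 28.
Therefore ans = 28.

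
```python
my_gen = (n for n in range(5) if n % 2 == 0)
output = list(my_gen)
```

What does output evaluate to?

Step 1: Filter range(5) keeping only even values:
  n=0: even, included
  n=1: odd, excluded
  n=2: even, included
  n=3: odd, excluded
  n=4: even, included
Therefore output = [0, 2, 4].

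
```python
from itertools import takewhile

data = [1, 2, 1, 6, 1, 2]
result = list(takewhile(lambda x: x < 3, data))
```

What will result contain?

Step 1: takewhile stops at first element >= 3:
  1 < 3: take
  2 < 3: take
  1 < 3: take
  6 >= 3: stop
Therefore result = [1, 2, 1].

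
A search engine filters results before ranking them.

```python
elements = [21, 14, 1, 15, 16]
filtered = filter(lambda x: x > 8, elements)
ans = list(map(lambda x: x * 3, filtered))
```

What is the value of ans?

Step 1: Filter elements for elements > 8:
  21: kept
  14: kept
  1: removed
  15: kept
  16: kept
Step 2: Map x * 3 on filtered [21, 14, 15, 16]:
  21 -> 63
  14 -> 42
  15 -> 45
  16 -> 48
Therefore ans = [63, 42, 45, 48].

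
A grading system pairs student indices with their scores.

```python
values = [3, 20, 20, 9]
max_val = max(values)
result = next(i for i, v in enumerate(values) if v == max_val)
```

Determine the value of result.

Step 1: max([3, 20, 20, 9]) = 20.
Step 2: Find first index where value == 20:
  Index 0: 3 != 20
  Index 1: 20 == 20, found!
Therefore result = 1.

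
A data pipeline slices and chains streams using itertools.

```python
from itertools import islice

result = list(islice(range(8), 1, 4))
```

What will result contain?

Step 1: islice(range(8), 1, 4) takes elements at indices [1, 4).
Step 2: Elements: [1, 2, 3].
Therefore result = [1, 2, 3].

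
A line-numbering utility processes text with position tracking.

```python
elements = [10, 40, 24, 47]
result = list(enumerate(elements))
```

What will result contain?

Step 1: enumerate pairs each element with its index:
  (0, 10)
  (1, 40)
  (2, 24)
  (3, 47)
Therefore result = [(0, 10), (1, 40), (2, 24), (3, 47)].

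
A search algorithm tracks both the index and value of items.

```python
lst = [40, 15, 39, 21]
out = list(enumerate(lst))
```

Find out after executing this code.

Step 1: enumerate pairs each element with its index:
  (0, 40)
  (1, 15)
  (2, 39)
  (3, 21)
Therefore out = [(0, 40), (1, 15), (2, 39), (3, 21)].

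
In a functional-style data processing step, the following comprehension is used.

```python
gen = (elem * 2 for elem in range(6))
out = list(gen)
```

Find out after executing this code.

Step 1: For each elem in range(6), compute elem*2:
  elem=0: 0*2 = 0
  elem=1: 1*2 = 2
  elem=2: 2*2 = 4
  elem=3: 3*2 = 6
  elem=4: 4*2 = 8
  elem=5: 5*2 = 10
Therefore out = [0, 2, 4, 6, 8, 10].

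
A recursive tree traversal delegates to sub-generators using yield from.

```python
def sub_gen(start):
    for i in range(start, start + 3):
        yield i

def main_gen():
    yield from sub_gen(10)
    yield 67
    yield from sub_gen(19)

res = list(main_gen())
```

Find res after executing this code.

Step 1: main_gen() delegates to sub_gen(10):
  yield 10
  yield 11
  yield 12
Step 2: yield 67
Step 3: Delegates to sub_gen(19):
  yield 19
  yield 20
  yield 21
Therefore res = [10, 11, 12, 67, 19, 20, 21].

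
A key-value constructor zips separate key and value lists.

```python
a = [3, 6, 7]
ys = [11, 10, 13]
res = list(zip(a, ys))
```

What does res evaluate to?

Step 1: zip pairs elements at same index:
  Index 0: (3, 11)
  Index 1: (6, 10)
  Index 2: (7, 13)
Therefore res = [(3, 11), (6, 10), (7, 13)].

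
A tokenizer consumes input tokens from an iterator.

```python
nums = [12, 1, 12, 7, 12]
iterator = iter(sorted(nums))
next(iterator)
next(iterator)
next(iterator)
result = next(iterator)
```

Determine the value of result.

Step 1: sorted([12, 1, 12, 7, 12]) = [1, 7, 12, 12, 12].
Step 2: Create iterator and skip 3 elements.
Step 3: next() returns 12.
Therefore result = 12.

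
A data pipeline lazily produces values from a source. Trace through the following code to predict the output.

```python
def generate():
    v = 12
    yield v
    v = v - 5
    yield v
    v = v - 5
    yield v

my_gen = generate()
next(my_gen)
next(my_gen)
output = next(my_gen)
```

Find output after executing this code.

Step 1: Trace through generator execution:
  Yield 1: v starts at 12, yield 12
  Yield 2: v = 12 - 5 = 7, yield 7
  Yield 3: v = 7 - 5 = 2, yield 2
Step 2: First next() gets 12, second next() gets the second value, third next() yields 2.
Therefore output = 2.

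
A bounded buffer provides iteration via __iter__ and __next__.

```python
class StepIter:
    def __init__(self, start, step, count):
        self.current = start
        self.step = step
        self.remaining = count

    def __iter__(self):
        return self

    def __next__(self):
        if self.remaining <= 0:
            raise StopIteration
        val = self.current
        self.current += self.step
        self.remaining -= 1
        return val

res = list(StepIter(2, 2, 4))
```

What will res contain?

Step 1: StepIter starts at 2, increments by 2, for 4 steps:
  Yield 2, then current += 2
  Yield 4, then current += 2
  Yield 6, then current += 2
  Yield 8, then current += 2
Therefore res = [2, 4, 6, 8].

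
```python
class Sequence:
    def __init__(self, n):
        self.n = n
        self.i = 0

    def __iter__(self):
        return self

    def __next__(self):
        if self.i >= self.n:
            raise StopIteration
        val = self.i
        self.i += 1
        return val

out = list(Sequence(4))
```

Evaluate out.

Step 1: Sequence(4) creates an iterator counting 0 to 3.
Step 2: list() consumes all values: [0, 1, 2, 3].
Therefore out = [0, 1, 2, 3].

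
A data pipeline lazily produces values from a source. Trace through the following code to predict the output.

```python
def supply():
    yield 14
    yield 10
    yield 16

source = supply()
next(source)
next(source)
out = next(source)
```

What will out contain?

Step 1: supply() creates a generator.
Step 2: next(source) yields 14 (consumed and discarded).
Step 3: next(source) yields 10 (consumed and discarded).
Step 4: next(source) yields 16, assigned to out.
Therefore out = 16.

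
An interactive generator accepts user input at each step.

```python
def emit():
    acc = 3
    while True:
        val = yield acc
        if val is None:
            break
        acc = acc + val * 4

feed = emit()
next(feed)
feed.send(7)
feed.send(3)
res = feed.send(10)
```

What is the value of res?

Step 1: next() -> yield acc=3.
Step 2: send(7) -> val=7, acc = 3 + 7*4 = 31, yield 31.
Step 3: send(3) -> val=3, acc = 31 + 3*4 = 43, yield 43.
Step 4: send(10) -> val=10, acc = 43 + 10*4 = 83, yield 83.
Therefore res = 83.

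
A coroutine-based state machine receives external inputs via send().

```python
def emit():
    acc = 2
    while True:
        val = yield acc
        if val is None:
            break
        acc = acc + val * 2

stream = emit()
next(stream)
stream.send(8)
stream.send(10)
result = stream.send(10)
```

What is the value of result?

Step 1: next() -> yield acc=2.
Step 2: send(8) -> val=8, acc = 2 + 8*2 = 18, yield 18.
Step 3: send(10) -> val=10, acc = 18 + 10*2 = 38, yield 38.
Step 4: send(10) -> val=10, acc = 38 + 10*2 = 58, yield 58.
Therefore result = 58.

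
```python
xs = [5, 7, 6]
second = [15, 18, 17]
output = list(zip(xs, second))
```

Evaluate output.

Step 1: zip pairs elements at same index:
  Index 0: (5, 15)
  Index 1: (7, 18)
  Index 2: (6, 17)
Therefore output = [(5, 15), (7, 18), (6, 17)].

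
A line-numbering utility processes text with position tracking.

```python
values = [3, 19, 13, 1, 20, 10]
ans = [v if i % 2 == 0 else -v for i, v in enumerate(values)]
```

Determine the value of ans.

Step 1: For each (i, v), keep v if i is even, negate if odd:
  i=0 (even): keep 3
  i=1 (odd): negate to -19
  i=2 (even): keep 13
  i=3 (odd): negate to -1
  i=4 (even): keep 20
  i=5 (odd): negate to -10
Therefore ans = [3, -19, 13, -1, 20, -10].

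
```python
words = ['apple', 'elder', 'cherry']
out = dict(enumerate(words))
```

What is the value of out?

Step 1: enumerate pairs indices with words:
  0 -> 'apple'
  1 -> 'elder'
  2 -> 'cherry'
Therefore out = {0: 'apple', 1: 'elder', 2: 'cherry'}.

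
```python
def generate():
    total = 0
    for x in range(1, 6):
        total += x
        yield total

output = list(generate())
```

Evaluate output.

Step 1: Generator accumulates running sum:
  x=1: total = 1, yield 1
  x=2: total = 3, yield 3
  x=3: total = 6, yield 6
  x=4: total = 10, yield 10
  x=5: total = 15, yield 15
Therefore output = [1, 3, 6, 10, 15].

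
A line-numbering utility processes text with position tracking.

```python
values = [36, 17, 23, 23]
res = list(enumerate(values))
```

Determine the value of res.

Step 1: enumerate pairs each element with its index:
  (0, 36)
  (1, 17)
  (2, 23)
  (3, 23)
Therefore res = [(0, 36), (1, 17), (2, 23), (3, 23)].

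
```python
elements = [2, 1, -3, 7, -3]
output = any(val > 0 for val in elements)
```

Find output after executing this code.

Step 1: Check val > 0 for each element in [2, 1, -3, 7, -3]:
  2 > 0: True
  1 > 0: True
  -3 > 0: False
  7 > 0: True
  -3 > 0: False
Step 2: any() returns True.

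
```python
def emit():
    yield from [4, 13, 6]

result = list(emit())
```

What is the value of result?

Step 1: yield from delegates to the iterable, yielding each element.
Step 2: Collected values: [4, 13, 6].
Therefore result = [4, 13, 6].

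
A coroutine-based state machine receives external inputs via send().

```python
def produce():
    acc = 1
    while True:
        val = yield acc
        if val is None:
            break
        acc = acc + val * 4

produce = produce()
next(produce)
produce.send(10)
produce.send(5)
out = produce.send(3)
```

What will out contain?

Step 1: next() -> yield acc=1.
Step 2: send(10) -> val=10, acc = 1 + 10*4 = 41, yield 41.
Step 3: send(5) -> val=5, acc = 41 + 5*4 = 61, yield 61.
Step 4: send(3) -> val=3, acc = 61 + 3*4 = 73, yield 73.
Therefore out = 73.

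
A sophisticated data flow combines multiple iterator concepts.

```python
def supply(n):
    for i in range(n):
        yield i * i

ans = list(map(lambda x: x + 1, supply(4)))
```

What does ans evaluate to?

Step 1: supply(4) yields squares: [0, 1, 4, 9].
Step 2: map adds 1 to each: [1, 2, 5, 10].
Therefore ans = [1, 2, 5, 10].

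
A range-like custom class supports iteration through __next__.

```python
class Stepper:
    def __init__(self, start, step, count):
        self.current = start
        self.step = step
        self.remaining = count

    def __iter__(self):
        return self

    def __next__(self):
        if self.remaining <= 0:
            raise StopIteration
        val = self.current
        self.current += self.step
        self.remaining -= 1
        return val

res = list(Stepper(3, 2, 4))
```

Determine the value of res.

Step 1: Stepper starts at 3, increments by 2, for 4 steps:
  Yield 3, then current += 2
  Yield 5, then current += 2
  Yield 7, then current += 2
  Yield 9, then current += 2
Therefore res = [3, 5, 7, 9].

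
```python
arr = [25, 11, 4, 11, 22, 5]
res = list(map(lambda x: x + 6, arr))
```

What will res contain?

Step 1: Apply lambda x: x + 6 to each element:
  25 -> 31
  11 -> 17
  4 -> 10
  11 -> 17
  22 -> 28
  5 -> 11
Therefore res = [31, 17, 10, 17, 28, 11].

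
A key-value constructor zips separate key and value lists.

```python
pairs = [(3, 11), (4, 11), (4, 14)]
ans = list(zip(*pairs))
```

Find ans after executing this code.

Step 1: zip(*pairs) transposes: unzips [(3, 11), (4, 11), (4, 14)] into separate sequences.
Step 2: First elements: (3, 4, 4), second elements: (11, 11, 14).
Therefore ans = [(3, 4, 4), (11, 11, 14)].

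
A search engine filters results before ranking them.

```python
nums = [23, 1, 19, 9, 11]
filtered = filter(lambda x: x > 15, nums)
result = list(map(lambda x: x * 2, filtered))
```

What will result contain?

Step 1: Filter nums for elements > 15:
  23: kept
  1: removed
  19: kept
  9: removed
  11: removed
Step 2: Map x * 2 on filtered [23, 19]:
  23 -> 46
  19 -> 38
Therefore result = [46, 38].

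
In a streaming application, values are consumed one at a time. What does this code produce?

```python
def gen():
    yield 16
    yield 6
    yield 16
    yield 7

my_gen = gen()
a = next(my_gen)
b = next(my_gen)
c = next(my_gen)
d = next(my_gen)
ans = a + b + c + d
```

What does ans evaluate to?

Step 1: Create generator and consume all values:
  a = next(my_gen) = 16
  b = next(my_gen) = 6
  c = next(my_gen) = 16
  d = next(my_gen) = 7
Step 2: ans = 16 + 6 + 16 + 7 = 45.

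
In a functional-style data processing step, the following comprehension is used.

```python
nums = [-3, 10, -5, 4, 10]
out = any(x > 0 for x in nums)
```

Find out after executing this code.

Step 1: Check x > 0 for each element in [-3, 10, -5, 4, 10]:
  -3 > 0: False
  10 > 0: True
  -5 > 0: False
  4 > 0: True
  10 > 0: True
Step 2: any() returns True.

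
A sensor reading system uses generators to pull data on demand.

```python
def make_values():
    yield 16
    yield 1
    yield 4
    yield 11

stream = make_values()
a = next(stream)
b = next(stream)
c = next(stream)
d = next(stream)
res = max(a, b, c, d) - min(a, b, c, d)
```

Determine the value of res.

Step 1: Create generator and consume all values:
  a = next(stream) = 16
  b = next(stream) = 1
  c = next(stream) = 4
  d = next(stream) = 11
Step 2: max = 16, min = 1, res = 16 - 1 = 15.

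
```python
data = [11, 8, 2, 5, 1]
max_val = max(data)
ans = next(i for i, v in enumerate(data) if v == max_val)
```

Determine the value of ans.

Step 1: max([11, 8, 2, 5, 1]) = 11.
Step 2: Find first index where value == 11:
  Index 0: 11 == 11, found!
Therefore ans = 0.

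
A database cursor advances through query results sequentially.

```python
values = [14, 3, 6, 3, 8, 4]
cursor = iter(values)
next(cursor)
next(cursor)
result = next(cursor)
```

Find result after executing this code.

Step 1: Create iterator over [14, 3, 6, 3, 8, 4].
Step 2: next() consumes 14.
Step 3: next() consumes 3.
Step 4: next() returns 6.
Therefore result = 6.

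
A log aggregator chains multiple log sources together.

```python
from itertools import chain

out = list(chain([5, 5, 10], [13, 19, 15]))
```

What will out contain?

Step 1: chain() concatenates iterables: [5, 5, 10] + [13, 19, 15].
Therefore out = [5, 5, 10, 13, 19, 15].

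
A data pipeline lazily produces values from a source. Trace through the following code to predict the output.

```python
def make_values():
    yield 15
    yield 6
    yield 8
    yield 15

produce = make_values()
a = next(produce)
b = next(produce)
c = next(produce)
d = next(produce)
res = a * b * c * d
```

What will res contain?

Step 1: Create generator and consume all values:
  a = next(produce) = 15
  b = next(produce) = 6
  c = next(produce) = 8
  d = next(produce) = 15
Step 2: res = 15 * 6 * 8 * 15 = 10800.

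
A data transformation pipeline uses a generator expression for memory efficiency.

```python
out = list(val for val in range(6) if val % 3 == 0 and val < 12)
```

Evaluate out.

Step 1: Filter range(6) where val % 3 == 0 and val < 12:
  val=0: both conditions met, included
  val=1: excluded (1 % 3 != 0)
  val=2: excluded (2 % 3 != 0)
  val=3: both conditions met, included
  val=4: excluded (4 % 3 != 0)
  val=5: excluded (5 % 3 != 0)
Therefore out = [0, 3].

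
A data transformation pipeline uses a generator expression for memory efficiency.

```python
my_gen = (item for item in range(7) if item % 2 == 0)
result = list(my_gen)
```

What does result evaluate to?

Step 1: Filter range(7) keeping only even values:
  item=0: even, included
  item=1: odd, excluded
  item=2: even, included
  item=3: odd, excluded
  item=4: even, included
  item=5: odd, excluded
  item=6: even, included
Therefore result = [0, 2, 4, 6].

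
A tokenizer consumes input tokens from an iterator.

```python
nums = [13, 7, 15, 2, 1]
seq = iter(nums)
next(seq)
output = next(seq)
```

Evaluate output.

Step 1: Create iterator over [13, 7, 15, 2, 1].
Step 2: next() consumes 13.
Step 3: next() returns 7.
Therefore output = 7.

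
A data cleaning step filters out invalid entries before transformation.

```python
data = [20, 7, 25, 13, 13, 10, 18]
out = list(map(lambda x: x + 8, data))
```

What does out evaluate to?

Step 1: Apply lambda x: x + 8 to each element:
  20 -> 28
  7 -> 15
  25 -> 33
  13 -> 21
  13 -> 21
  10 -> 18
  18 -> 26
Therefore out = [28, 15, 33, 21, 21, 18, 26].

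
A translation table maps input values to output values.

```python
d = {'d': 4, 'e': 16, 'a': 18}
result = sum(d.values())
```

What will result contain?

Step 1: d.values() = [4, 16, 18].
Step 2: sum = 38.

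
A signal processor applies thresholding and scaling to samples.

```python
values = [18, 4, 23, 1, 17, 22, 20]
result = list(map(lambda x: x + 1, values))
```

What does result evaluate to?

Step 1: Apply lambda x: x + 1 to each element:
  18 -> 19
  4 -> 5
  23 -> 24
  1 -> 2
  17 -> 18
  22 -> 23
  20 -> 21
Therefore result = [19, 5, 24, 2, 18, 23, 21].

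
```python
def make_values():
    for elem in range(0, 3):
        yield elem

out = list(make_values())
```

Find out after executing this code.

Step 1: The generator yields each value from range(0, 3).
Step 2: list() consumes all yields: [0, 1, 2].
Therefore out = [0, 1, 2].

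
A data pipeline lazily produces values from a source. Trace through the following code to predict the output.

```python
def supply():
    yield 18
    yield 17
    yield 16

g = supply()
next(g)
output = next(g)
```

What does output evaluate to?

Step 1: supply() creates a generator.
Step 2: next(g) yields 18 (consumed and discarded).
Step 3: next(g) yields 17, assigned to output.
Therefore output = 17.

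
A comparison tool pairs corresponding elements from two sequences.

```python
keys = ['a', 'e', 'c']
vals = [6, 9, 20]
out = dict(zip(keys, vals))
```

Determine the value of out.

Step 1: zip pairs keys with values:
  'a' -> 6
  'e' -> 9
  'c' -> 20
Therefore out = {'a': 6, 'e': 9, 'c': 20}.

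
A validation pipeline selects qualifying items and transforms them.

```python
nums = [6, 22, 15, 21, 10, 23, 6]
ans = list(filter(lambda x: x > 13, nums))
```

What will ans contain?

Step 1: Filter elements > 13:
  6: removed
  22: kept
  15: kept
  21: kept
  10: removed
  23: kept
  6: removed
Therefore ans = [22, 15, 21, 23].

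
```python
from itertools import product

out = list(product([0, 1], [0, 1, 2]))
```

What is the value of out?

Step 1: product([0, 1], [0, 1, 2]) gives all pairs:
  (0, 0)
  (0, 1)
  (0, 2)
  (1, 0)
  (1, 1)
  (1, 2)
Therefore out = [(0, 0), (0, 1), (0, 2), (1, 0), (1, 1), (1, 2)].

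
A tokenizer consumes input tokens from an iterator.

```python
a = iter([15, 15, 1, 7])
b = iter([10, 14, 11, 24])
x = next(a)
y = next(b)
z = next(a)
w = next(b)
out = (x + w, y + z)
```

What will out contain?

Step 1: a iterates [15, 15, 1, 7], b iterates [10, 14, 11, 24].
Step 2: x = next(a) = 15, y = next(b) = 10.
Step 3: z = next(a) = 15, w = next(b) = 14.
Step 4: out = (15 + 14, 10 + 15) = (29, 25).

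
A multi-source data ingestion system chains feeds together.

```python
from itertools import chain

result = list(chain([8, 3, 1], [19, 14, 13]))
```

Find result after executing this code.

Step 1: chain() concatenates iterables: [8, 3, 1] + [19, 14, 13].
Therefore result = [8, 3, 1, 19, 14, 13].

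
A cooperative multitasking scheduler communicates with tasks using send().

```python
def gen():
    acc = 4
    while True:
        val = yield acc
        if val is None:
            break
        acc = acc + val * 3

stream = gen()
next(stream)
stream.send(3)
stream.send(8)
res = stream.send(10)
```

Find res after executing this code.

Step 1: next() -> yield acc=4.
Step 2: send(3) -> val=3, acc = 4 + 3*3 = 13, yield 13.
Step 3: send(8) -> val=8, acc = 13 + 8*3 = 37, yield 37.
Step 4: send(10) -> val=10, acc = 37 + 10*3 = 67, yield 67.
Therefore res = 67.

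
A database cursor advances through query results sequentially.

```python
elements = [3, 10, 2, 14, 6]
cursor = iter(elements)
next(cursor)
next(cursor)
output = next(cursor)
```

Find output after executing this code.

Step 1: Create iterator over [3, 10, 2, 14, 6].
Step 2: next() consumes 3.
Step 3: next() consumes 10.
Step 4: next() returns 2.
Therefore output = 2.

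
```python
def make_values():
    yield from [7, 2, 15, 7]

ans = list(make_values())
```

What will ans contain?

Step 1: yield from delegates to the iterable, yielding each element.
Step 2: Collected values: [7, 2, 15, 7].
Therefore ans = [7, 2, 15, 7].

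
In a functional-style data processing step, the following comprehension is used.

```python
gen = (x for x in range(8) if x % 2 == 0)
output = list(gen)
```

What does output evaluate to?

Step 1: Filter range(8) keeping only even values:
  x=0: even, included
  x=1: odd, excluded
  x=2: even, included
  x=3: odd, excluded
  x=4: even, included
  x=5: odd, excluded
  x=6: even, included
  x=7: odd, excluded
Therefore output = [0, 2, 4, 6].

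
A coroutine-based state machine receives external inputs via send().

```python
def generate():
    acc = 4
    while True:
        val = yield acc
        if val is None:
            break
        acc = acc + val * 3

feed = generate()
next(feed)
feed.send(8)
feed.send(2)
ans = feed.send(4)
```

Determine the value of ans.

Step 1: next() -> yield acc=4.
Step 2: send(8) -> val=8, acc = 4 + 8*3 = 28, yield 28.
Step 3: send(2) -> val=2, acc = 28 + 2*3 = 34, yield 34.
Step 4: send(4) -> val=4, acc = 34 + 4*3 = 46, yield 46.
Therefore ans = 46.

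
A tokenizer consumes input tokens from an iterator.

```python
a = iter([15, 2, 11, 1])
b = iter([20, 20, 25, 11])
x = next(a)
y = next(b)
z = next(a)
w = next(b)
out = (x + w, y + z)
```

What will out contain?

Step 1: a iterates [15, 2, 11, 1], b iterates [20, 20, 25, 11].
Step 2: x = next(a) = 15, y = next(b) = 20.
Step 3: z = next(a) = 2, w = next(b) = 20.
Step 4: out = (15 + 20, 20 + 2) = (35, 22).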